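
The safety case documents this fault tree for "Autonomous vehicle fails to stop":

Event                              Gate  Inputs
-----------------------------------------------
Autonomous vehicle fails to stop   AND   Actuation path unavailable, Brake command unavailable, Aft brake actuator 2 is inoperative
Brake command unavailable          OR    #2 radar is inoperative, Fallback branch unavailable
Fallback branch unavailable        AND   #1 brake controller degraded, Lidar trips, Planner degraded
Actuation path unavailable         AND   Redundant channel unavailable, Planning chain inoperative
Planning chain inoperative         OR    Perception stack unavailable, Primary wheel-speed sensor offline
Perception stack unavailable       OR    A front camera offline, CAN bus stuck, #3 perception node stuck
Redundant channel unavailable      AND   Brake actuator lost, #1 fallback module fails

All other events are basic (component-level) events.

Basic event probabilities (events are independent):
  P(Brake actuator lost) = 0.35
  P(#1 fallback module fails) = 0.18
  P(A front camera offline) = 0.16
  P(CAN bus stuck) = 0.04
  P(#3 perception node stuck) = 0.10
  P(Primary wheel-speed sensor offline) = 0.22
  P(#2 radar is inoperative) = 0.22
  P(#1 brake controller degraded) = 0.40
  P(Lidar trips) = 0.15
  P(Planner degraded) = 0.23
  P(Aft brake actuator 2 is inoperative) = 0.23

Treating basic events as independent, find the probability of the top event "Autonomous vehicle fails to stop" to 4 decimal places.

0.0015

P(Redundant channel unavailable) [AND] = 0.35 × 0.18 = 0.063000
P(Perception stack unavailable) [OR] = 1 − (1−0.16) × (1−0.04) × (1−0.10) = 0.274240
P(Planning chain inoperative) [OR] = 1 − (1−0.274240) × (1−0.22) = 0.433907
P(Actuation path unavailable) [AND] = 0.063000 × 0.433907 = 0.027336
P(Fallback branch unavailable) [AND] = 0.40 × 0.15 × 0.23 = 0.013800
P(Brake command unavailable) [OR] = 1 − (1−0.22) × (1−0.013800) = 0.230764
P(Autonomous vehicle fails to stop) [AND] = 0.027336 × 0.230764 × 0.23 = 0.001451
Rounded to 4 decimal places: P(Autonomous vehicle fails to stop) ≈ 0.0015.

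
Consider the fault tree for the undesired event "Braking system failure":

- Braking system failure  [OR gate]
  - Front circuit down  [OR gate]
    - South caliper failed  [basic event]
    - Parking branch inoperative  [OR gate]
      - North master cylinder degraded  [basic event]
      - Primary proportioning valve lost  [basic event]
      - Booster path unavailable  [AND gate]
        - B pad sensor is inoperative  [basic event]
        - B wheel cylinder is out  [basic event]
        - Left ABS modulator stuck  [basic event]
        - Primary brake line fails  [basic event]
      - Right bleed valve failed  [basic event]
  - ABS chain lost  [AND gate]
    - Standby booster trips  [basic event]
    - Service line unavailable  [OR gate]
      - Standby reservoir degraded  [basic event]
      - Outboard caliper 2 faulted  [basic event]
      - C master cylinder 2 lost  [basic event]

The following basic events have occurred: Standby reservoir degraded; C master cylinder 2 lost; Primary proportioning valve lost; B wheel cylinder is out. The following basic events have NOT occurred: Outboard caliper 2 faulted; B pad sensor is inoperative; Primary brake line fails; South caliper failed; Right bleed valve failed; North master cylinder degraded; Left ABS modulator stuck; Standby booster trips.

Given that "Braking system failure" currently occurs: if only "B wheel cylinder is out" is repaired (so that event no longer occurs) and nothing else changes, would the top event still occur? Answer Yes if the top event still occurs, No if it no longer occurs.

Yes

Counterfactual: set "B wheel cylinder is out" to not occurred.
Booster path unavailable [AND]: B pad sensor is inoperative=not, B wheel cylinder is out=not, Left ABS modulator stuck=not, Primary brake line fails=not → not all inputs occur → does not occur.
Parking branch inoperative [OR]: North master cylinder degraded=not, Primary proportioning valve lost=occurs, Booster path unavailable=not, Right bleed valve failed=not → at least one input occurs → occurs.
Front circuit down [OR]: South caliper failed=not, Parking branch inoperative=occurs → at least one input occurs → occurs.
Service line unavailable [OR]: Standby reservoir degraded=occurs, Outboard caliper 2 faulted=not, C master cylinder 2 lost=occurs → at least one input occurs → occurs.
ABS chain lost [AND]: Standby booster trips=not, Service line unavailable=occurs → not all inputs occur → does not occur.
Braking system failure [OR]: Front circuit down=occurs, ABS chain lost=not → at least one input occurs → occurs.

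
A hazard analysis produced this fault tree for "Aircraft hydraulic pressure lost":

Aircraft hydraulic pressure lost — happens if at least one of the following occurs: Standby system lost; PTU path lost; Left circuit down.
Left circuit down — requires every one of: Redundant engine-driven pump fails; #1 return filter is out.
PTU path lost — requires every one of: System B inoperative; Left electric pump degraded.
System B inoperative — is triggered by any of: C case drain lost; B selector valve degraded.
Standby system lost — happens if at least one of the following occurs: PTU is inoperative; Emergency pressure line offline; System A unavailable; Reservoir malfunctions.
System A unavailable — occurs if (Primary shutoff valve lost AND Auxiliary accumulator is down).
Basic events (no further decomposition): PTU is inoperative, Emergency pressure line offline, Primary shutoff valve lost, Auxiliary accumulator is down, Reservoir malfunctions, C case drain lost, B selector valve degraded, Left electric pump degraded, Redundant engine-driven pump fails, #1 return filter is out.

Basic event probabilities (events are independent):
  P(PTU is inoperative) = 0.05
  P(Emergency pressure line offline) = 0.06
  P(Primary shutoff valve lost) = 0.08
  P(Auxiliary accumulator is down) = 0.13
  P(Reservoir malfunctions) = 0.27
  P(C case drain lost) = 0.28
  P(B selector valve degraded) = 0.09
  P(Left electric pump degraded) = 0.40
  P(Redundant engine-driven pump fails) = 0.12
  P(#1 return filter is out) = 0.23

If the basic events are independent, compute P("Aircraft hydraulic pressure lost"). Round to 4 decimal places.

0.4592

P(System A unavailable) [AND] = 0.08 × 0.13 = 0.010400
P(Standby system lost) [OR] = 1 − (1−0.05) × (1−0.06) × (1−0.010400) × (1−0.27) = 0.354890
P(System B inoperative) [OR] = 1 − (1−0.28) × (1−0.09) = 0.344800
P(PTU path lost) [AND] = 0.344800 × 0.40 = 0.137920
P(Left circuit down) [AND] = 0.12 × 0.23 = 0.027600
P(Aircraft hydraulic pressure lost) [OR] = 1 − (1−0.354890) × (1−0.137920) × (1−0.027600) = 0.459213
Rounded to 4 decimal places: P(Aircraft hydraulic pressure lost) ≈ 0.4592.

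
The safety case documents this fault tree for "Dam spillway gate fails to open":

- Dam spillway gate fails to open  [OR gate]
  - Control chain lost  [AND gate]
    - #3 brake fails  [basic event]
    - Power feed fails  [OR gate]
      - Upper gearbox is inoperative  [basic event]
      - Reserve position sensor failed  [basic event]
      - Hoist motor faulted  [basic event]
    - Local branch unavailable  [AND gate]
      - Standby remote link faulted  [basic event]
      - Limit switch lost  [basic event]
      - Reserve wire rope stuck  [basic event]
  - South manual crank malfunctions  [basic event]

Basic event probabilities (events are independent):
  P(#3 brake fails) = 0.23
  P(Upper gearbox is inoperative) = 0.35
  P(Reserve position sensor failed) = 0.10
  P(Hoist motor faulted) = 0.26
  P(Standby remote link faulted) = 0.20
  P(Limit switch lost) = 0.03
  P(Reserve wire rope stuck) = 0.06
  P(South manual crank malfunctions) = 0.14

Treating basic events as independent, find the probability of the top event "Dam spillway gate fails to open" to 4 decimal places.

P(Power feed fails) [OR] = 1 − (1−0.35) × (1−0.10) × (1−0.26) = 0.567100
P(Local branch unavailable) [AND] = 0.20 × 0.03 × 0.06 = 0.000360
P(Control chain lost) [AND] = 0.23 × 0.567100 × 0.000360 = 0.000047
P(Dam spillway gate fails to open) [OR] = 1 − (1−0.000047) × (1−0.14) = 0.140040
Rounded to 4 decimal places: P(Dam spillway gate fails to open) ≈ 0.1400.

0.1400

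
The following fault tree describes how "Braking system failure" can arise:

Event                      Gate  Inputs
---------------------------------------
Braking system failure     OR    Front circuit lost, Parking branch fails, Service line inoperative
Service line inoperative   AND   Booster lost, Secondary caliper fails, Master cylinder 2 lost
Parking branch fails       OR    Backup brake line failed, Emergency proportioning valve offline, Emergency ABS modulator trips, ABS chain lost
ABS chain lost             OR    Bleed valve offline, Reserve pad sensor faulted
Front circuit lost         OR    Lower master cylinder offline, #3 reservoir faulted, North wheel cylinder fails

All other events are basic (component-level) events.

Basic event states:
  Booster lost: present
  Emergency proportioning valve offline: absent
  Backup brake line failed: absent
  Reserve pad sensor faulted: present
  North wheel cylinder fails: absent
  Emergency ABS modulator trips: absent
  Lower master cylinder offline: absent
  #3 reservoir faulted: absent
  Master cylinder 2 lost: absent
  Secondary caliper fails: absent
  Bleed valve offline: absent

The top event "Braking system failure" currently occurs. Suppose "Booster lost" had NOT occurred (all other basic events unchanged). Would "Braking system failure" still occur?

Counterfactual: set "Booster lost" to not occurred.
Front circuit lost [OR]: Lower master cylinder offline=not, #3 reservoir faulted=not, North wheel cylinder fails=not → no input occurs → does not occur.
ABS chain lost [OR]: Bleed valve offline=not, Reserve pad sensor faulted=occurs → at least one input occurs → occurs.
Parking branch fails [OR]: Backup brake line failed=not, Emergency proportioning valve offline=not, Emergency ABS modulator trips=not, ABS chain lost=occurs → at least one input occurs → occurs.
Service line inoperative [AND]: Booster lost=not, Secondary caliper fails=not, Master cylinder 2 lost=not → not all inputs occur → does not occur.
Braking system failure [OR]: Front circuit lost=not, Parking branch fails=occurs, Service line inoperative=not → at least one input occurs → occurs.

Yes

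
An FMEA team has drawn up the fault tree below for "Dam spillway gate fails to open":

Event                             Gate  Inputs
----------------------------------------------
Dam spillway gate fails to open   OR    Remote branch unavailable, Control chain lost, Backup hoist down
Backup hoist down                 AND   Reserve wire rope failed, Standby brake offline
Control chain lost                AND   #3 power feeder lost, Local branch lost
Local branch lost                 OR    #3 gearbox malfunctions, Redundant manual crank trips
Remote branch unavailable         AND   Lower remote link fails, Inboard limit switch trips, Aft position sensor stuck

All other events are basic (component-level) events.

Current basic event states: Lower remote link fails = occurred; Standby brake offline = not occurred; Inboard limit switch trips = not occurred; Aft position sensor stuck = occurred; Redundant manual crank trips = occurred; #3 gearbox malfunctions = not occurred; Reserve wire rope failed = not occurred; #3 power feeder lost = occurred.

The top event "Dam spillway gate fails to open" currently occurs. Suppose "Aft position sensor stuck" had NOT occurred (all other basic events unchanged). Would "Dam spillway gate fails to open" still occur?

Counterfactual: set "Aft position sensor stuck" to not occurred.
Remote branch unavailable [AND]: Lower remote link fails=occurs, Inboard limit switch trips=not, Aft position sensor stuck=not → not all inputs occur → does not occur.
Local branch lost [OR]: #3 gearbox malfunctions=not, Redundant manual crank trips=occurs → at least one input occurs → occurs.
Control chain lost [AND]: #3 power feeder lost=occurs, Local branch lost=occurs → all inputs occur → occurs.
Backup hoist down [AND]: Reserve wire rope failed=not, Standby brake offline=not → not all inputs occur → does not occur.
Dam spillway gate fails to open [OR]: Remote branch unavailable=not, Control chain lost=occurs, Backup hoist down=not → at least one input occurs → occurs.

Yes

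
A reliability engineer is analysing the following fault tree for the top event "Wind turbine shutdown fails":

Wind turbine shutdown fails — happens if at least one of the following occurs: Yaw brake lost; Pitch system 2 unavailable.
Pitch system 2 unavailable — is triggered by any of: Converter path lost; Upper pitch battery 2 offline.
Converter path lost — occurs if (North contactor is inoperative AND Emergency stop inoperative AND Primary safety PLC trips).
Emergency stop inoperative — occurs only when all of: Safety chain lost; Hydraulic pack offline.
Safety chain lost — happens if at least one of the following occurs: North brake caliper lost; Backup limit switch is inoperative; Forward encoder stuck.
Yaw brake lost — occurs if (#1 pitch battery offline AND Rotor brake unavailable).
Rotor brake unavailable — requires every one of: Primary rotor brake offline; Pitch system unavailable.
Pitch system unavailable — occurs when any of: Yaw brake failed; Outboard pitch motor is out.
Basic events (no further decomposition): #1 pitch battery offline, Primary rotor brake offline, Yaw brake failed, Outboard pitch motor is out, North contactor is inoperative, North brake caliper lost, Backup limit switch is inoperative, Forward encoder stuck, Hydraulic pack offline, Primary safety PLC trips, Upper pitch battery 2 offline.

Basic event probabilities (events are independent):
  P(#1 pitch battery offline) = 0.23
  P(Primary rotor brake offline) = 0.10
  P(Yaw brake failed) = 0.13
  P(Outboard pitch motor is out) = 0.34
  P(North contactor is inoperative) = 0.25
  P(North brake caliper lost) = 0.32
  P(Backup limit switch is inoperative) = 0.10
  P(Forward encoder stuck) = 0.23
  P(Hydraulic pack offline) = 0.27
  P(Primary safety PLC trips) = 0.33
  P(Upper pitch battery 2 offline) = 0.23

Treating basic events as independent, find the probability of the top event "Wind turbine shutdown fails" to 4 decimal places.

P(Pitch system unavailable) [OR] = 1 − (1−0.13) × (1−0.34) = 0.425800
P(Rotor brake unavailable) [AND] = 0.10 × 0.425800 = 0.042580
P(Yaw brake lost) [AND] = 0.23 × 0.042580 = 0.009793
P(Safety chain lost) [OR] = 1 − (1−0.32) × (1−0.10) × (1−0.23) = 0.528760
P(Emergency stop inoperative) [AND] = 0.528760 × 0.27 = 0.142765
P(Converter path lost) [AND] = 0.25 × 0.142765 × 0.33 = 0.011778
P(Pitch system 2 unavailable) [OR] = 1 − (1−0.011778) × (1−0.23) = 0.239069
P(Wind turbine shutdown fails) [OR] = 1 − (1−0.009793) × (1−0.239069) = 0.246521
Rounded to 4 decimal places: P(Wind turbine shutdown fails) ≈ 0.2465.

0.2465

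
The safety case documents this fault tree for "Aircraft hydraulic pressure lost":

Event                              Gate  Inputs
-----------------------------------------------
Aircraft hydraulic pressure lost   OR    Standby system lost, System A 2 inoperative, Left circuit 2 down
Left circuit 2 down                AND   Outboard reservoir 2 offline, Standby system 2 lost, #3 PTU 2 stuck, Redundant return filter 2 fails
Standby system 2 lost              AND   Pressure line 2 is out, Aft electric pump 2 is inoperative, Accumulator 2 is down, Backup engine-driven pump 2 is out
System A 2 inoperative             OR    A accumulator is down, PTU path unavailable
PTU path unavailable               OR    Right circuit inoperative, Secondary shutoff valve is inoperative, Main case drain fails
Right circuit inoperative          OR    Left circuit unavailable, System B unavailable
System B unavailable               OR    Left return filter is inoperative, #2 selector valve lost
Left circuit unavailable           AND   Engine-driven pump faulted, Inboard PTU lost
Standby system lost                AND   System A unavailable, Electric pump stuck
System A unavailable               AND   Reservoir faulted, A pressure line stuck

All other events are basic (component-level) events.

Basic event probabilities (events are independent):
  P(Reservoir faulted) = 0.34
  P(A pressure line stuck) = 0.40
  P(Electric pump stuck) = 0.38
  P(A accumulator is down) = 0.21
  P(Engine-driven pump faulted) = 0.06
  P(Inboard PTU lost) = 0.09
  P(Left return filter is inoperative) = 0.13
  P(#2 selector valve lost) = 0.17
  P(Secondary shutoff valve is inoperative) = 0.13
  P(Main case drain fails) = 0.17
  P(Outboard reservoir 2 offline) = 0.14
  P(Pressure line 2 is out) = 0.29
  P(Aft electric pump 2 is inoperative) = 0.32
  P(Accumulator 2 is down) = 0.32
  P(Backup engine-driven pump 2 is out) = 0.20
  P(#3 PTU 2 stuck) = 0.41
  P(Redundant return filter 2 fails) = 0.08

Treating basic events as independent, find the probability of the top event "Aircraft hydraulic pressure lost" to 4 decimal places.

P(System A unavailable) [AND] = 0.34 × 0.40 = 0.136000
P(Standby system lost) [AND] = 0.136000 × 0.38 = 0.051680
P(Left circuit unavailable) [AND] = 0.06 × 0.09 = 0.005400
P(System B unavailable) [OR] = 1 − (1−0.13) × (1−0.17) = 0.277900
P(Right circuit inoperative) [OR] = 1 − (1−0.005400) × (1−0.277900) = 0.281799
P(PTU path unavailable) [OR] = 1 − (1−0.281799) × (1−0.13) × (1−0.17) = 0.481387
P(System A 2 inoperative) [OR] = 1 − (1−0.21) × (1−0.481387) = 0.590296
P(Standby system 2 lost) [AND] = 0.29 × 0.32 × 0.32 × 0.20 = 0.005939
P(Left circuit 2 down) [AND] = 0.14 × 0.005939 × 0.41 × 0.08 = 0.000027
P(Aircraft hydraulic pressure lost) [OR] = 1 − (1−0.051680) × (1−0.590296) × (1−0.000027) = 0.611480
Rounded to 4 decimal places: P(Aircraft hydraulic pressure lost) ≈ 0.6115.

0.6115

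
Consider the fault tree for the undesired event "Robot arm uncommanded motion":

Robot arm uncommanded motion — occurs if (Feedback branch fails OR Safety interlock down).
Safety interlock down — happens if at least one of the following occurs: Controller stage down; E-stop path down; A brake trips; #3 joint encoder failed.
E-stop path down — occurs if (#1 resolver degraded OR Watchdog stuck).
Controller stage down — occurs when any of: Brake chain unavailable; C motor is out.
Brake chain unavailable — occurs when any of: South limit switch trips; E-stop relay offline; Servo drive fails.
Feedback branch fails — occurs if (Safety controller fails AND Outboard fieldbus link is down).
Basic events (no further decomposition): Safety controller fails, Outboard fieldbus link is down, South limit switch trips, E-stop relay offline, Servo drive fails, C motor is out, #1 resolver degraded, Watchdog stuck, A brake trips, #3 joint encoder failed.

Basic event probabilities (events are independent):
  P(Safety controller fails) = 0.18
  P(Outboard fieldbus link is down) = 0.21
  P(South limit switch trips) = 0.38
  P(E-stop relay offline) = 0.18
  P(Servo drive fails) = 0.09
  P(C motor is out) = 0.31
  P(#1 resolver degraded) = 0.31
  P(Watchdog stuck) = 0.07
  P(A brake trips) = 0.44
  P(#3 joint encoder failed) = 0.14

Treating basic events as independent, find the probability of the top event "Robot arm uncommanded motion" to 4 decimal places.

0.9051

P(Feedback branch fails) [AND] = 0.18 × 0.21 = 0.037800
P(Brake chain unavailable) [OR] = 1 − (1−0.38) × (1−0.18) × (1−0.09) = 0.537356
P(Controller stage down) [OR] = 1 − (1−0.537356) × (1−0.31) = 0.680776
P(E-stop path down) [OR] = 1 − (1−0.31) × (1−0.07) = 0.358300
P(Safety interlock down) [OR] = 1 − (1−0.680776) × (1−0.358300) × (1−0.44) × (1−0.14) = 0.901346
P(Robot arm uncommanded motion) [OR] = 1 − (1−0.037800) × (1−0.901346) = 0.905075
Rounded to 4 decimal places: P(Robot arm uncommanded motion) ≈ 0.9051.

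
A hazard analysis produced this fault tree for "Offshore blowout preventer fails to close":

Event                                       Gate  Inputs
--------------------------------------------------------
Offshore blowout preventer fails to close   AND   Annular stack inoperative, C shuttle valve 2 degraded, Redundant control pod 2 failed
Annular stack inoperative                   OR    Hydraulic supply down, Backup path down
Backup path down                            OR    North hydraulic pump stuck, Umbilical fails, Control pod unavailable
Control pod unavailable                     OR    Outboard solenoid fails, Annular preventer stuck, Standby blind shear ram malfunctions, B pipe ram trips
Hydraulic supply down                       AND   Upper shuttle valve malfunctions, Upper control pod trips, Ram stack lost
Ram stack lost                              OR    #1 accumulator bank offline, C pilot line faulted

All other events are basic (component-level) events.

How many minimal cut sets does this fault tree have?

Ram stack lost [OR]: union of children's cut sets → 2 cut set(s).
Hydraulic supply down [AND]: one cut set from each child combined → 1 × 1 × 2 = 2 cut set(s).
Control pod unavailable [OR]: union of children's cut sets → 4 cut set(s).
Backup path down [OR]: union of children's cut sets → 6 cut set(s).
Annular stack inoperative [OR]: union of children's cut sets → 8 cut set(s).
Offshore blowout preventer fails to close [AND]: one cut set from each child combined → 8 × 1 × 1 = 8 cut set(s).
Minimal cut sets: {#1 accumulator bank offline, C shuttle valve 2 degraded, Redundant control pod 2 failed, Upper control pod trips, Upper shuttle valve malfunctions}; {C pilot line faulted, C shuttle valve 2 degraded, Redundant control pod 2 failed, Upper control pod trips, Upper shuttle valve malfunctions}; {C shuttle valve 2 degraded, North hydraulic pump stuck, Redundant control pod 2 failed}; {C shuttle valve 2 degraded, Redundant control pod 2 failed, Umbilical fails}; {C shuttle valve 2 degraded, Outboard solenoid fails, Redundant control pod 2 failed}; {Annular preventer stuck, C shuttle valve 2 degraded, Redundant control pod 2 failed}; {C shuttle valve 2 degraded, Redundant control pod 2 failed, Standby blind shear ram malfunctions}; {B pipe ram trips, C shuttle valve 2 degraded, Redundant control pod 2 failed}.

8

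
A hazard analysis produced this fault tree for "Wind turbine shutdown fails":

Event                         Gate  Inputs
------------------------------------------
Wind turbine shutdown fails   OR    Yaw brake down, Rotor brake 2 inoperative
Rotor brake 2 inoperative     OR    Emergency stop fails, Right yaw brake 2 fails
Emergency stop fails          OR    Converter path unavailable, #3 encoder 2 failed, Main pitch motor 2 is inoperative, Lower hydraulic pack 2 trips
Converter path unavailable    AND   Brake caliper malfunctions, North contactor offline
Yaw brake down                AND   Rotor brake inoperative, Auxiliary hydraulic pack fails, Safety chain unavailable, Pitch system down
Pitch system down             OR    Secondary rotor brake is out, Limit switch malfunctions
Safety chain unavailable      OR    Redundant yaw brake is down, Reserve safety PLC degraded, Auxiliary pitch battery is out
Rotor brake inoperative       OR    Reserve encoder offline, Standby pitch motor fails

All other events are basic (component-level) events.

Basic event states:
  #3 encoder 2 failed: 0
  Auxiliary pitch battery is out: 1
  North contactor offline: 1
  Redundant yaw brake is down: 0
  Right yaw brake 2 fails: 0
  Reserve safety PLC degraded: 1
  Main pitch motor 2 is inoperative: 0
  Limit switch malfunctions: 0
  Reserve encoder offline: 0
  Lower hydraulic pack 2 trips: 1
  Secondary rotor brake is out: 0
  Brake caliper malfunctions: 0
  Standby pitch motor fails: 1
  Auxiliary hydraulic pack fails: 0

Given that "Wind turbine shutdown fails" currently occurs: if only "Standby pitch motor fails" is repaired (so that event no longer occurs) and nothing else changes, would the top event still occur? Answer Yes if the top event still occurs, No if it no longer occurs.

Yes

Counterfactual: set "Standby pitch motor fails" to not occurred.
Rotor brake inoperative [OR]: Reserve encoder offline=not, Standby pitch motor fails=not → no input occurs → does not occur.
Safety chain unavailable [OR]: Redundant yaw brake is down=not, Reserve safety PLC degraded=occurs, Auxiliary pitch battery is out=occurs → at least one input occurs → occurs.
Pitch system down [OR]: Secondary rotor brake is out=not, Limit switch malfunctions=not → no input occurs → does not occur.
Yaw brake down [AND]: Rotor brake inoperative=not, Auxiliary hydraulic pack fails=not, Safety chain unavailable=occurs, Pitch system down=not → not all inputs occur → does not occur.
Converter path unavailable [AND]: Brake caliper malfunctions=not, North contactor offline=occurs → not all inputs occur → does not occur.
Emergency stop fails [OR]: Converter path unavailable=not, #3 encoder 2 failed=not, Main pitch motor 2 is inoperative=not, Lower hydraulic pack 2 trips=occurs → at least one input occurs → occurs.
Rotor brake 2 inoperative [OR]: Emergency stop fails=occurs, Right yaw brake 2 fails=not → at least one input occurs → occurs.
Wind turbine shutdown fails [OR]: Yaw brake down=not, Rotor brake 2 inoperative=occurs → at least one input occurs → occurs.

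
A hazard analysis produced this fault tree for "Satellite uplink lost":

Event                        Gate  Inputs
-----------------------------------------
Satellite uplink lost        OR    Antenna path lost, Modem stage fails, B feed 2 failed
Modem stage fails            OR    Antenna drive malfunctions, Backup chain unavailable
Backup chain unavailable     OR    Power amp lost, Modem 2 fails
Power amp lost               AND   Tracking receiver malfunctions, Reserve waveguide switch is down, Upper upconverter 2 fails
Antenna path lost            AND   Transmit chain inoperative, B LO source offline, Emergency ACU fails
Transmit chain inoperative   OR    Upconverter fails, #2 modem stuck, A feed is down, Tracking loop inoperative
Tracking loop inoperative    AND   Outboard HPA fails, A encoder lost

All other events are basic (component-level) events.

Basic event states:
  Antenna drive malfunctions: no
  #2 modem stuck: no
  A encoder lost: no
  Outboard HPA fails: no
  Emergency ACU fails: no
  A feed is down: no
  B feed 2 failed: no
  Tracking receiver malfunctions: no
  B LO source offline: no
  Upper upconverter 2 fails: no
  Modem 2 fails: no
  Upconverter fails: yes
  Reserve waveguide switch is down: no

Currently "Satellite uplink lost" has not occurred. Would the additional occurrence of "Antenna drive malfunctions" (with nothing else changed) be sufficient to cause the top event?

Yes

Counterfactual: set "Antenna drive malfunctions" to occurred.
Tracking loop inoperative [AND]: Outboard HPA fails=not, A encoder lost=not → not all inputs occur → does not occur.
Transmit chain inoperative [OR]: Upconverter fails=occurs, #2 modem stuck=not, A feed is down=not, Tracking loop inoperative=not → at least one input occurs → occurs.
Antenna path lost [AND]: Transmit chain inoperative=occurs, B LO source offline=not, Emergency ACU fails=not → not all inputs occur → does not occur.
Power amp lost [AND]: Tracking receiver malfunctions=not, Reserve waveguide switch is down=not, Upper upconverter 2 fails=not → not all inputs occur → does not occur.
Backup chain unavailable [OR]: Power amp lost=not, Modem 2 fails=not → no input occurs → does not occur.
Modem stage fails [OR]: Antenna drive malfunctions=occurs, Backup chain unavailable=not → at least one input occurs → occurs.
Satellite uplink lost [OR]: Antenna path lost=not, Modem stage fails=occurs, B feed 2 failed=not → at least one input occurs → occurs.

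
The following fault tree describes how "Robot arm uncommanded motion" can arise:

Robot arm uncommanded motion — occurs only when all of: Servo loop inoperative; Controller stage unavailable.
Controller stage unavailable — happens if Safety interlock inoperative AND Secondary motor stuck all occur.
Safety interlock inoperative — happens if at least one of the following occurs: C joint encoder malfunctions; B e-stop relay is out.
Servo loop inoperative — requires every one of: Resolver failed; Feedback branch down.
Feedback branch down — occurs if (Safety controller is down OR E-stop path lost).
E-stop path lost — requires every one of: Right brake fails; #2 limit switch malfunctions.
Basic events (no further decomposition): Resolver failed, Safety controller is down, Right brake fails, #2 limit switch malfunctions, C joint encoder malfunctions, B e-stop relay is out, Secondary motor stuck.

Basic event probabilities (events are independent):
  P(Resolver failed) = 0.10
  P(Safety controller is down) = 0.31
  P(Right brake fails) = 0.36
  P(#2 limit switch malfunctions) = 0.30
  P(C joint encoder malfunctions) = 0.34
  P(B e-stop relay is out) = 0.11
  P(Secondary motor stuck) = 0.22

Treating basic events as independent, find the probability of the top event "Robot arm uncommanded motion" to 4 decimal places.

0.0035

P(E-stop path lost) [AND] = 0.36 × 0.30 = 0.108000
P(Feedback branch down) [OR] = 1 − (1−0.31) × (1−0.108000) = 0.384520
P(Servo loop inoperative) [AND] = 0.10 × 0.384520 = 0.038452
P(Safety interlock inoperative) [OR] = 1 − (1−0.34) × (1−0.11) = 0.412600
P(Controller stage unavailable) [AND] = 0.412600 × 0.22 = 0.090772
P(Robot arm uncommanded motion) [AND] = 0.038452 × 0.090772 = 0.003490
Rounded to 4 decimal places: P(Robot arm uncommanded motion) ≈ 0.0035.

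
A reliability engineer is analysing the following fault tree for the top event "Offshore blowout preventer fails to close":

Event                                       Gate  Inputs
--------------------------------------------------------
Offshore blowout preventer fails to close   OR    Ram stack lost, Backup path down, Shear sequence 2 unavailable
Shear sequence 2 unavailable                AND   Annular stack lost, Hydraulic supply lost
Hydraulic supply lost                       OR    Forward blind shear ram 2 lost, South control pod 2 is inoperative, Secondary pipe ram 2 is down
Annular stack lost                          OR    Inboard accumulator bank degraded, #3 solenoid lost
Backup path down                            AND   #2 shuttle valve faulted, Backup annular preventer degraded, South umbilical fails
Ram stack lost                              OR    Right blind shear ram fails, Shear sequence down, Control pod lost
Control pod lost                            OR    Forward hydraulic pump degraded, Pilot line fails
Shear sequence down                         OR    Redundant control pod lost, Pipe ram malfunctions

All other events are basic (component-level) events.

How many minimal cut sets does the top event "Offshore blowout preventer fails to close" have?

12

Shear sequence down [OR]: union of children's cut sets → 2 cut set(s).
Control pod lost [OR]: union of children's cut sets → 2 cut set(s).
Ram stack lost [OR]: union of children's cut sets → 5 cut set(s).
Backup path down [AND]: one cut set from each child combined → 1 × 1 × 1 = 1 cut set(s).
Annular stack lost [OR]: union of children's cut sets → 2 cut set(s).
Hydraulic supply lost [OR]: union of children's cut sets → 3 cut set(s).
Shear sequence 2 unavailable [AND]: one cut set from each child combined → 2 × 3 = 6 cut set(s).
Offshore blowout preventer fails to close [OR]: union of children's cut sets → 12 cut set(s).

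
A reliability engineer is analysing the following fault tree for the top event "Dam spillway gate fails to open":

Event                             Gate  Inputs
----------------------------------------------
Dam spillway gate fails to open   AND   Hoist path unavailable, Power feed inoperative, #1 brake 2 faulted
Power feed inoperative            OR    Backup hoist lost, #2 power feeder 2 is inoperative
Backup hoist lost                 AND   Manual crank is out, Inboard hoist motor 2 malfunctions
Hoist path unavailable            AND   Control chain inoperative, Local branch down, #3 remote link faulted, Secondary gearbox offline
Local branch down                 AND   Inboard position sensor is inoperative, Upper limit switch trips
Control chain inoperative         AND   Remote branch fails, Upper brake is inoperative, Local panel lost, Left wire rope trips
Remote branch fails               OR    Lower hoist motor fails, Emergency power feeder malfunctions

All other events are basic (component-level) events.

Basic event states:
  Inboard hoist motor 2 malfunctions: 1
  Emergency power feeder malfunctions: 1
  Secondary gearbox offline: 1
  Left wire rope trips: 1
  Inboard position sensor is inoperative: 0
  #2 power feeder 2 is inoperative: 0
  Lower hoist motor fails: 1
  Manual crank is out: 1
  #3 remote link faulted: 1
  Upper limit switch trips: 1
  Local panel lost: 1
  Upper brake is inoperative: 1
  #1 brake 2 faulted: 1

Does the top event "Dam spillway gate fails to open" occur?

Remote branch fails [OR]: Lower hoist motor fails=occurs, Emergency power feeder malfunctions=occurs → at least one input occurs → occurs.
Control chain inoperative [AND]: Remote branch fails=occurs, Upper brake is inoperative=occurs, Local panel lost=occurs, Left wire rope trips=occurs → all inputs occur → occurs.
Local branch down [AND]: Inboard position sensor is inoperative=not, Upper limit switch trips=occurs → not all inputs occur → does not occur.
Hoist path unavailable [AND]: Control chain inoperative=occurs, Local branch down=not, #3 remote link faulted=occurs, Secondary gearbox offline=occurs → not all inputs occur → does not occur.
Backup hoist lost [AND]: Manual crank is out=occurs, Inboard hoist motor 2 malfunctions=occurs → all inputs occur → occurs.
Power feed inoperative [OR]: Backup hoist lost=occurs, #2 power feeder 2 is inoperative=not → at least one input occurs → occurs.
Dam spillway gate fails to open [AND]: Hoist path unavailable=not, Power feed inoperative=occurs, #1 brake 2 faulted=occurs → not all inputs occur → does not occur.

No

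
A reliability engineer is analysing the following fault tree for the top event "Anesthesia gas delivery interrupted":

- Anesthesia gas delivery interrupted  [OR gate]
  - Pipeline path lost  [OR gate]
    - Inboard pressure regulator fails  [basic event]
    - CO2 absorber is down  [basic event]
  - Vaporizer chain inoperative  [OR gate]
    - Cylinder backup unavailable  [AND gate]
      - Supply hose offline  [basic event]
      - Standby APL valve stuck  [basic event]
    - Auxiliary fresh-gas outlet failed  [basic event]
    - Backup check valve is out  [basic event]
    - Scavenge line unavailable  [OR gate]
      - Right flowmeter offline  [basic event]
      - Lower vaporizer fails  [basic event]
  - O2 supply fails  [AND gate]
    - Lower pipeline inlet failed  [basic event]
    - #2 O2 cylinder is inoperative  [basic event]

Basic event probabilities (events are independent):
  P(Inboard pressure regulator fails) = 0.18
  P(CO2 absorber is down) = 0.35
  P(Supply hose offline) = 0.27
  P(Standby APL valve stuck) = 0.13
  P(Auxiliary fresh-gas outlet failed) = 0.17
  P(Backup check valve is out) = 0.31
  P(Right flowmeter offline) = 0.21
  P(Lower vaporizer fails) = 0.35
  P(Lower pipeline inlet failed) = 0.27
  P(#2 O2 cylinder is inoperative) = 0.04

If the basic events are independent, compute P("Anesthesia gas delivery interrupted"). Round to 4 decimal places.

0.8504

P(Pipeline path lost) [OR] = 1 − (1−0.18) × (1−0.35) = 0.467000
P(Cylinder backup unavailable) [AND] = 0.27 × 0.13 = 0.035100
P(Scavenge line unavailable) [OR] = 1 − (1−0.21) × (1−0.35) = 0.486500
P(Vaporizer chain inoperative) [OR] = 1 − (1−0.035100) × (1−0.17) × (1−0.31) × (1−0.486500) = 0.716241
P(O2 supply fails) [AND] = 0.27 × 0.04 = 0.010800
P(Anesthesia gas delivery interrupted) [OR] = 1 − (1−0.467000) × (1−0.716241) × (1−0.010800) = 0.850390
Rounded to 4 decimal places: P(Anesthesia gas delivery interrupted) ≈ 0.8504.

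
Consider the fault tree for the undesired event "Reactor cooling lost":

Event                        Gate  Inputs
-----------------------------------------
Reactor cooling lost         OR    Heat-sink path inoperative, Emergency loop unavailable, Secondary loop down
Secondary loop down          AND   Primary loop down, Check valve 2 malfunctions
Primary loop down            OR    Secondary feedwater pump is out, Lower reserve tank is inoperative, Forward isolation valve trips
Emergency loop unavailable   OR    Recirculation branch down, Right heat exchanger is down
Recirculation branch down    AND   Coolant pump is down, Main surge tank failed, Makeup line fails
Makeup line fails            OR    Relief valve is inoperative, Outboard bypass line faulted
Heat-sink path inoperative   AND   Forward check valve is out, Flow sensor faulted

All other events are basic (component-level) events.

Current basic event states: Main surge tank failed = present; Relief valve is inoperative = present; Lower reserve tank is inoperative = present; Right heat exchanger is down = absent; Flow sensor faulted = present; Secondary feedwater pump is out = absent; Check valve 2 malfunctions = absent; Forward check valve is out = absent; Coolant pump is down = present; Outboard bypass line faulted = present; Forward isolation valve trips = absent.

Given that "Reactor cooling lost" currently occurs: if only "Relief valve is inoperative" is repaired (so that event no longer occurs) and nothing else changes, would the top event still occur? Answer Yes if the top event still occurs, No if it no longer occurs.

Counterfactual: set "Relief valve is inoperative" to not occurred.
Heat-sink path inoperative [AND]: Forward check valve is out=not, Flow sensor faulted=occurs → not all inputs occur → does not occur.
Makeup line fails [OR]: Relief valve is inoperative=not, Outboard bypass line faulted=occurs → at least one input occurs → occurs.
Recirculation branch down [AND]: Coolant pump is down=occurs, Main surge tank failed=occurs, Makeup line fails=occurs → all inputs occur → occurs.
Emergency loop unavailable [OR]: Recirculation branch down=occurs, Right heat exchanger is down=not → at least one input occurs → occurs.
Primary loop down [OR]: Secondary feedwater pump is out=not, Lower reserve tank is inoperative=occurs, Forward isolation valve trips=not → at least one input occurs → occurs.
Secondary loop down [AND]: Primary loop down=occurs, Check valve 2 malfunctions=not → not all inputs occur → does not occur.
Reactor cooling lost [OR]: Heat-sink path inoperative=not, Emergency loop unavailable=occurs, Secondary loop down=not → at least one input occurs → occurs.

Yes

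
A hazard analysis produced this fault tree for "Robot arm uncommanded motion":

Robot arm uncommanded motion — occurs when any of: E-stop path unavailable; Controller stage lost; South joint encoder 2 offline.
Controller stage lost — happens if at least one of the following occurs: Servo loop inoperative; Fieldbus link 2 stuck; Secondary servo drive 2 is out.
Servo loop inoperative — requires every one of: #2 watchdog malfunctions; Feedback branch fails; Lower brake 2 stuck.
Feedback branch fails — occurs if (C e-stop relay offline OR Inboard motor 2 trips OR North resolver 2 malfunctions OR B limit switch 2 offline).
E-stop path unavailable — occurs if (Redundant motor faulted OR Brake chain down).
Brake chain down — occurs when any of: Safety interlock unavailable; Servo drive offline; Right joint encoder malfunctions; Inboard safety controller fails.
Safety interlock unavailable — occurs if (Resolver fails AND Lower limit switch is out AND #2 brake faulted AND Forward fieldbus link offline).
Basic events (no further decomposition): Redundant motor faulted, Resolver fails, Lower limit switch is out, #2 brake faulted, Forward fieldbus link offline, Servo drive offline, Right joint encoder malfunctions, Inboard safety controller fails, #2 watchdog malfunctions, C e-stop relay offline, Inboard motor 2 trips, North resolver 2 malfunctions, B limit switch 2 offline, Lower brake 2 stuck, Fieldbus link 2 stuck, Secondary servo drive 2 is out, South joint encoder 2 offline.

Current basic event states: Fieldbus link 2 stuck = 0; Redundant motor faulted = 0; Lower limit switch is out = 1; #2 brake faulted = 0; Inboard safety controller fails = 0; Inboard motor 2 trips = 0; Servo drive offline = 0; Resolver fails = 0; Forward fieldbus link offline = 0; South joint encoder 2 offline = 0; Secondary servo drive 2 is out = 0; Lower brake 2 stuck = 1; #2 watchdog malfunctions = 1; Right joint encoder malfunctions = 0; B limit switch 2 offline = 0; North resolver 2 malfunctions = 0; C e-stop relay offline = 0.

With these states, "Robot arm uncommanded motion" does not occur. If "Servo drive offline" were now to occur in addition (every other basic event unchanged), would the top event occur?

Yes

Counterfactual: set "Servo drive offline" to occurred.
Safety interlock unavailable [AND]: Resolver fails=not, Lower limit switch is out=occurs, #2 brake faulted=not, Forward fieldbus link offline=not → not all inputs occur → does not occur.
Brake chain down [OR]: Safety interlock unavailable=not, Servo drive offline=occurs, Right joint encoder malfunctions=not, Inboard safety controller fails=not → at least one input occurs → occurs.
E-stop path unavailable [OR]: Redundant motor faulted=not, Brake chain down=occurs → at least one input occurs → occurs.
Feedback branch fails [OR]: C e-stop relay offline=not, Inboard motor 2 trips=not, North resolver 2 malfunctions=not, B limit switch 2 offline=not → no input occurs → does not occur.
Servo loop inoperative [AND]: #2 watchdog malfunctions=occurs, Feedback branch fails=not, Lower brake 2 stuck=occurs → not all inputs occur → does not occur.
Controller stage lost [OR]: Servo loop inoperative=not, Fieldbus link 2 stuck=not, Secondary servo drive 2 is out=not → no input occurs → does not occur.
Robot arm uncommanded motion [OR]: E-stop path unavailable=occurs, Controller stage lost=not, South joint encoder 2 offline=not → at least one input occurs → occurs.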